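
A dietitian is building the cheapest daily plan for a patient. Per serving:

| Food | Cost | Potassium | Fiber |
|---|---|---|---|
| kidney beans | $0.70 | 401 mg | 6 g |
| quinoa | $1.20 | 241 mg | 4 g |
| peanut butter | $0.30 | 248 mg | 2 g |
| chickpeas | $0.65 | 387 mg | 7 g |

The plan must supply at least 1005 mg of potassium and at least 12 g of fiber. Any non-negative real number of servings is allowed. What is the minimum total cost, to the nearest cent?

$1.40

kidney beans only: max(1005/401, 12/6) = 2.506 servings → $1.75.
quinoa only: max(1005/241, 12/4) = 4.17 servings → $5.00.
peanut butter only: max(1005/248, 12/2) = 6 servings → $1.80.
chickpeas only: max(1005/387, 12/7) = 2.597 servings → $1.69.
kidney beans + quinoa: the both-tight solution has a negative serving — not a feasible corner.
kidney beans + peanut butter with both tight: 1.408 servings and 1.776 servings → $1.52.
kidney beans + chickpeas: the both-tight solution has a negative serving — not a feasible corner.
quinoa + peanut butter with both tight: 1.894 servings and 2.212 servings → $2.94.
quinoa + chickpeas: the both-tight solution has a negative serving — not a feasible corner.
peanut butter + chickpeas with both tight: 2.485 servings and 1.004 servings → $1.40.
Cheapest feasible corner: $1.40.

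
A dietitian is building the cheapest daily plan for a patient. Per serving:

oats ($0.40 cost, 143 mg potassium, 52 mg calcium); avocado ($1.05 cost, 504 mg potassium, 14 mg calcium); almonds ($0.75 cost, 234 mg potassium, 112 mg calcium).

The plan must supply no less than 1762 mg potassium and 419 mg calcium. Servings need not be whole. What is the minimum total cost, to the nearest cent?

$4.46

oats only: max(1762/143, 419/52) = 12.32 servings → $4.93.
avocado only: max(1762/504, 419/14) = 29.93 servings → $31.43.
almonds only: max(1762/234, 419/112) = 7.53 servings → $5.65.
oats + avocado with both tight: 7.705 servings and 1.31 servings → $4.46.
oats + almonds: intersection lies outside the first quadrant.
avocado + almonds with both tight: 1.867 servings and 3.508 servings → $4.59.
The minimum over all feasible corners is $4.46.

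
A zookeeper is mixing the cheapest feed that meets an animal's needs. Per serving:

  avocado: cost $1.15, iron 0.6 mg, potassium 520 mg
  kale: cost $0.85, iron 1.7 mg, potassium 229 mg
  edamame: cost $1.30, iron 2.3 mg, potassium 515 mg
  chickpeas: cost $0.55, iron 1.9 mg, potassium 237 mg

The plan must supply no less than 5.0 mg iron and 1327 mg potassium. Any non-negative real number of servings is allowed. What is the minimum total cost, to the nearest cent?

$2.99

Check every corner: each single food scaled to meet both minima, and each pair solved so both constraints bind.
avocado only: max(5.0/0.6, 1327/520) = 8.333 servings → $9.58.
kale only: max(5.0/1.7, 1327/229) = 5.795 servings → $4.93.
edamame only: max(5.0/2.3, 1327/515) = 2.577 servings → $3.35.
chickpeas only: max(5.0/1.9, 1327/237) = 5.599 servings → $3.08.
avocado + kale with both tight: 1.488 servings and 2.416 servings → $3.76.
avocado + edamame with both tight: 0.5379 servings and 2.034 servings → $3.26.
avocado + chickpeas with both tight: 1.58 servings and 2.133 servings → $2.99.
kale + edamame: intersection lies outside the first quadrant.
kale + chickpeas with both targets exact would need a negative amount; discard.
edamame + chickpeas: intersection lies outside the first quadrant.
The minimum over all feasible corners is $2.99.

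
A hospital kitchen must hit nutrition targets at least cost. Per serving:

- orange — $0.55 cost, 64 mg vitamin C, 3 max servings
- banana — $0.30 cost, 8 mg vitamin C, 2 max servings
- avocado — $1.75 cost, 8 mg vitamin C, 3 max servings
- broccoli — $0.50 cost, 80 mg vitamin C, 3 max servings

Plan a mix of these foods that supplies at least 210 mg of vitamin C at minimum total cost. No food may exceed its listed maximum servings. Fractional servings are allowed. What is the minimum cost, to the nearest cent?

$1.31

Cost per mg of vitamin C: broccoli $0.0063, orange $0.0086, banana $0.0375, avocado $0.2188.
Take 2.625 servings of broccoli: +210.0 mg vitamin C for $1.31 (total $1.31, still need 0.0 mg).
Greedy by cheapest-per-mg is optimal for a single linear constraint, so the minimum cost is $1.31.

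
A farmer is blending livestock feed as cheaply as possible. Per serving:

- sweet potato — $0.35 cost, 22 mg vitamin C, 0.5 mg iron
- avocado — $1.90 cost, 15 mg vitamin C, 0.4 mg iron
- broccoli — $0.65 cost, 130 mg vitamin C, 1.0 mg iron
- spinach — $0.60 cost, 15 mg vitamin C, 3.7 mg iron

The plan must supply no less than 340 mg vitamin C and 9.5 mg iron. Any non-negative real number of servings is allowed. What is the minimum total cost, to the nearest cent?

sweet potato only: max(340/22, 9.5/0.5) = 19 servings → $6.65.
avocado only: max(340/15, 9.5/0.4) = 23.75 servings → $45.12.
broccoli only: max(340/130, 9.5/1.0) = 9.5 servings → $6.17.
spinach only: max(340/15, 9.5/3.7) = 22.67 servings → $13.60.
sweet potato + avocado: intersection lies outside the first quadrant.
sweet potato + broccoli with both targets exact would need a negative amount; discard.
sweet potato + spinach with both tight: 15.09 servings and 0.5277 servings → $5.60.
avocado + broccoli: intersection lies outside the first quadrant.
avocado + spinach with both tight: 22.54 servings and 0.1313 servings → $42.90.
broccoli + spinach with both tight: 2.394 servings and 1.921 servings → $2.71.
The minimum over all feasible corners is $2.71.

$2.71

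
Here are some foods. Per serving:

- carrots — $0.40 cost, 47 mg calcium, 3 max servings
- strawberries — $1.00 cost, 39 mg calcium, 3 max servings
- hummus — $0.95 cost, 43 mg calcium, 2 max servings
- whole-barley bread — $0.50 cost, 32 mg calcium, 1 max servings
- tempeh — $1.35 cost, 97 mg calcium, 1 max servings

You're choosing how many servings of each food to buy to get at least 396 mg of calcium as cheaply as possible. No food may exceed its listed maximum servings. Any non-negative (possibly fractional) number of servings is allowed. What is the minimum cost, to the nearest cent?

$5.98

Cost per mg of calcium: carrots $0.0085, tempeh $0.0139, whole-barley bread $0.0156, hummus $0.0221, strawberries $0.0256.
Take 3 servings of carrots: +141.0 mg calcium for $1.20 (total $1.20, still need 255.0 mg).
Take 1 serving of tempeh: +97.0 mg calcium for $1.35 (total $2.55, still need 158.0 mg).
Take 1 serving of whole-barley bread: +32.0 mg calcium for $0.50 (total $3.05, still need 126.0 mg).
Take 2 servings of hummus: +86.0 mg calcium for $1.90 (total $4.95, still need 40.0 mg).
Take 1.026 servings of strawberries: +40.0 mg calcium for $1.03 (total $5.98, still need 0.0 mg).
Greedy by cheapest-per-mg is optimal for a single linear constraint, so the minimum cost is $5.98.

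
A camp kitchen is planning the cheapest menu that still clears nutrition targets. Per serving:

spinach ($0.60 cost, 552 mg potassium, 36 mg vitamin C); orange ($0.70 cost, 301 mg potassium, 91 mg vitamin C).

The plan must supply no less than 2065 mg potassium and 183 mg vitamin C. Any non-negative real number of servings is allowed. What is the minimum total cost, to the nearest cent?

spinach only: max(2065/552, 183/36) = 5.083 servings → $3.05.
orange only: max(2065/301, 183/91) = 6.86 servings → $4.80.
spinach + orange with both tight: 3.372 servings and 0.6771 servings → $2.50.
Cheapest feasible corner: $2.50.

$2.50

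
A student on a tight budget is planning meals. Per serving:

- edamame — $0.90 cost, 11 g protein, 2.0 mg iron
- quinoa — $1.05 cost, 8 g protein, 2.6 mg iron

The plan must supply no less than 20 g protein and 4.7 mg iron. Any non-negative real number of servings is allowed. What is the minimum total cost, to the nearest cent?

$2.00

Check every corner: each single food scaled to meet both minima, and each pair solved so both constraints bind.
edamame only: max(20/11, 4.7/2.0) = 2.35 servings → $2.12.
quinoa only: max(20/8, 4.7/2.6) = 2.5 servings → $2.62.
edamame + quinoa with both tight: 1.143 servings and 0.9286 servings → $2.00.
So the least-cost plan costs $2.00.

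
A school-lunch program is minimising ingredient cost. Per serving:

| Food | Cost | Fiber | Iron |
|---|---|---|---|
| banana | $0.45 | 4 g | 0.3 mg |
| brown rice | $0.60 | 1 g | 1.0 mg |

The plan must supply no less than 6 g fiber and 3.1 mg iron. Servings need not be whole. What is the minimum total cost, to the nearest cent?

This is a tiny linear program; its minimum lies at a vertex of the feasible set. List the vertices and price them.
banana only: max(6/4, 3.1/0.3) = 10.33 servings → $4.65.
brown rice only: max(6/1, 3.1/1.0) = 6 servings → $3.60.
banana + brown rice with both tight: 0.7838 servings and 2.865 servings → $2.07.
Cheapest feasible corner: $2.07.

$2.07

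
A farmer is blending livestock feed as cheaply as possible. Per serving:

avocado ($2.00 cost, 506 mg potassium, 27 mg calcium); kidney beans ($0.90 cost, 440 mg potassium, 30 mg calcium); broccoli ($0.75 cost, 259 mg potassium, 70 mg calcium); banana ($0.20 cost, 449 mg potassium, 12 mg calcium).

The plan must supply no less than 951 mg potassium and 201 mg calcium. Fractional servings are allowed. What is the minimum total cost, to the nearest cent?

For a min-cost LP with two ≥-constraints, a basic feasible solution has at most two positive variables.
avocado only: max(951/506, 201/27) = 7.444 servings → $14.89.
kidney beans only: max(951/440, 201/30) = 6.7 servings → $6.03.
broccoli only: max(951/259, 201/70) = 3.672 servings → $2.75.
banana only: max(951/449, 201/12) = 16.75 servings → $3.35.
avocado + kidney beans: the both-tight solution has a negative serving — not a feasible corner.
avocado + broccoli with both tight: 0.5105 servings and 2.675 servings → $3.03.
avocado + banana with both targets exact would need a negative amount; discard.
kidney beans + broccoli with both tight: 0.6301 servings and 2.601 servings → $2.52.
kidney beans + banana: intersection lies outside the first quadrant.
broccoli + banana with both tight: 2.784 servings and 0.5124 servings → $2.19.
The minimum over all feasible corners is $2.19.

$2.19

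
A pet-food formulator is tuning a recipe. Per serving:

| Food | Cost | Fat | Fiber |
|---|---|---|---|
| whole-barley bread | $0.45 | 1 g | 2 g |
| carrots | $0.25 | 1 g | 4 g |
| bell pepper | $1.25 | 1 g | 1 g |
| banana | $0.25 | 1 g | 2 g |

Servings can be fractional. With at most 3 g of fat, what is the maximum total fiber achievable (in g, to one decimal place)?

12.0 g

Fiber per g fat: carrots 4, whole-barley bread 2, banana 2, bell pepper 1.
With no serving limits, spend the whole fat allowance on carrots: 3 g / 1 g × 4 g = 12.0 g.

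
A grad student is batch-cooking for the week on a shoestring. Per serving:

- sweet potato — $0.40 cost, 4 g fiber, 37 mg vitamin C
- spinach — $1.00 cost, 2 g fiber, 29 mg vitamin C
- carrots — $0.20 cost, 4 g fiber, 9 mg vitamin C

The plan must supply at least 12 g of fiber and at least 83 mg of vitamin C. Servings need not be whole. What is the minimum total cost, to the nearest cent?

sweet potato only: max(12/4, 83/37) = 3 servings → $1.20.
spinach only: max(12/2, 83/29) = 6 servings → $6.00.
carrots only: max(12/4, 83/9) = 9.222 servings → $1.84.
sweet potato + spinach: the both-tight solution has a negative serving — not a feasible corner.
sweet potato + carrots with both tight: 2 servings and 1 serving → $1.00.
spinach + carrots with both tight: 2.286 servings and 1.857 servings → $2.66.
Cheapest feasible corner: $1.00.

$1.00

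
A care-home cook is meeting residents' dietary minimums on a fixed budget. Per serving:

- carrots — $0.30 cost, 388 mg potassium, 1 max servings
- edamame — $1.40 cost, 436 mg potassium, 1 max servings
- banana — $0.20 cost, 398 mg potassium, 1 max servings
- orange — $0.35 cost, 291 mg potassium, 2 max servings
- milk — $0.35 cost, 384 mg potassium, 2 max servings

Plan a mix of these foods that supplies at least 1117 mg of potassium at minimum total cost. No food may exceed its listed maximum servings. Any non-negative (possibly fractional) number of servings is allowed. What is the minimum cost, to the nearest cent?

$0.80

Cost per mg of potassium: banana $0.0005, carrots $0.0008, milk $0.0009, orange $0.0012, edamame $0.0032.
Take 1 serving of banana: +398.0 mg potassium for $0.20 (total $0.20, still need 719.0 mg).
Take 1 serving of carrots: +388.0 mg potassium for $0.30 (total $0.50, still need 331.0 mg).
Take 0.862 servings of milk: +331.0 mg potassium for $0.30 (total $0.80, still need 0.0 mg).
Greedy by cheapest-per-mg is optimal for a single linear constraint, so the minimum cost is $0.80.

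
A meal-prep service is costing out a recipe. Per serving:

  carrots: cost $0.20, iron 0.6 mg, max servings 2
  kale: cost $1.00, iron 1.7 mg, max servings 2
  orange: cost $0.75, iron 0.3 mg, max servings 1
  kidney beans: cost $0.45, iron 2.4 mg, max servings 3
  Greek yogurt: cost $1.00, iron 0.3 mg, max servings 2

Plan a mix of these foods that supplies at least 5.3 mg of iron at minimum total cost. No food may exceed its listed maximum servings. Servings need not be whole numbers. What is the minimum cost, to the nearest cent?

Cost per mg of iron: kidney beans $0.1875, carrots $0.3333, kale $0.5882, orange $2.5000, Greek yogurt $3.3333.
Take 2.208 servings of kidney beans: +5.3 mg iron for $0.99 (total $0.99, still need 0.0 mg).
Filling from the cheapest source first is optimal under one linear minimum: $0.99.

$0.99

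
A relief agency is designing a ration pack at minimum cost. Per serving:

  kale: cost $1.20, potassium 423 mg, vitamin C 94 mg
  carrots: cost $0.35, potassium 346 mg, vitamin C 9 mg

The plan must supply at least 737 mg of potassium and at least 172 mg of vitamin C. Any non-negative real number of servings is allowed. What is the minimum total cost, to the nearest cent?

A basic optimal solution has at most two foods positive. Try each food alone and each pair with both targets met exactly.
kale only: max(737/423, 172/94) = 1.83 servings → $2.20.
carrots only: max(737/346, 172/9) = 19.11 servings → $6.69.
kale + carrots: intersection lies outside the first quadrant.
Cheapest feasible corner: $2.20.

$2.20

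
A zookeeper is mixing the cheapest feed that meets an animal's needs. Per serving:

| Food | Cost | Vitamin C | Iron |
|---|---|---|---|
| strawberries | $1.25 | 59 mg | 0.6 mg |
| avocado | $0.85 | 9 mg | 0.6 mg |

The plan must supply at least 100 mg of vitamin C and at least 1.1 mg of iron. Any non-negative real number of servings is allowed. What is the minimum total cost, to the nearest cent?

$2.23

Two binding constraints pin down two serving amounts, so the optimal mix uses at most two foods. The candidates are each food alone (scaled to the tighter of vitamin C/iron) and each pair with both constraints tight.
strawberries only: max(100/59, 1.1/0.6) = 1.833 servings → $2.29.
avocado only: max(100/9, 1.1/0.6) = 11.11 servings → $9.44.
strawberries + avocado with both tight: 1.67 servings and 0.1633 servings → $2.23.
Cheapest feasible corner: $2.23.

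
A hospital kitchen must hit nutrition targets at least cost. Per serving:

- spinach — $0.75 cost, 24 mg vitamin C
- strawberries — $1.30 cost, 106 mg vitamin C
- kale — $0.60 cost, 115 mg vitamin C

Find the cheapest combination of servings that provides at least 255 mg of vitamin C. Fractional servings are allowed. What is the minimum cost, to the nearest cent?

$1.33

Cost per mg of vitamin C: kale $0.0052, strawberries $0.0123, spinach $0.0312.
With no serving limits, use only kale: 255 mg / 115 mg = 2.217 servings × $0.60 = $1.33.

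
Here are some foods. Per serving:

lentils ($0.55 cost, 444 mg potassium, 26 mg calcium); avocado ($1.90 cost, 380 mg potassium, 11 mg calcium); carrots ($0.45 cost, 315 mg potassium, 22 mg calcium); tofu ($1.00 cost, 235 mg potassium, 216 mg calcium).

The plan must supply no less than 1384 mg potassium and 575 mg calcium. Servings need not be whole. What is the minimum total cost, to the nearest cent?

This is a tiny linear program; its minimum lies at a vertex of the feasible set. List the vertices and price them.
lentils only: max(1384/444, 575/26) = 22.12 servings → $12.16.
avocado only: max(1384/380, 575/11) = 52.27 servings → $99.32.
carrots only: max(1384/315, 575/22) = 26.14 servings → $11.76.
tofu only: max(1384/235, 575/216) = 5.889 servings → $5.89.
lentils + avocado: intersection lies outside the first quadrant.
lentils + carrots: the both-tight solution has a negative serving — not a feasible corner.
lentils + tofu with both tight: 1.824 servings and 2.442 servings → $3.45.
avocado + carrots: the both-tight solution has a negative serving — not a feasible corner.
avocado + tofu with both tight: 2.061 servings and 2.557 servings → $6.47.
carrots + tofu with both tight: 2.606 servings and 2.397 servings → $3.57.
So the least-cost plan costs $3.45.

$3.45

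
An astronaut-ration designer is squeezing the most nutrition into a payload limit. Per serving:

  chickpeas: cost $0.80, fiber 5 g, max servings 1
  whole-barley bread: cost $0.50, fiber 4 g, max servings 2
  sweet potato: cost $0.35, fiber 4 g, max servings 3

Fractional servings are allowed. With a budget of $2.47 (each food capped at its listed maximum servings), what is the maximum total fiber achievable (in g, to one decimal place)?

Fiber per dollar: sweet potato 11.43, whole-barley bread 8, chickpeas 6.25.
Take 3 servings of sweet potato: spends $1.05, +12.0 g fiber (running total 12.0 g).
Take 2 servings of whole-barley bread: spends $1.00, +8.0 g fiber (running total 20.0 g).
Take 0.525 servings of chickpeas: spends $0.42, +2.6 g fiber (running total 22.6 g).
Greedy by best ratio exhausts the cost allowance optimally: 22.6 g.

22.6 g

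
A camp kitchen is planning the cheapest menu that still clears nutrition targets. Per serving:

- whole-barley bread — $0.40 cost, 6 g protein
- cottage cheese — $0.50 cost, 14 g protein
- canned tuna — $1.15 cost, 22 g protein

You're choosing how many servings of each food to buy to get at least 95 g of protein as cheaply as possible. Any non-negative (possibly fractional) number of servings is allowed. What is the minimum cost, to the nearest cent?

Cost per g of protein: cottage cheese $0.0357, canned tuna $0.0523, whole-barley bread $0.0667.
With no serving limits, use only cottage cheese: 95 g / 14 g = 6.786 servings × $0.50 = $3.39.

$3.39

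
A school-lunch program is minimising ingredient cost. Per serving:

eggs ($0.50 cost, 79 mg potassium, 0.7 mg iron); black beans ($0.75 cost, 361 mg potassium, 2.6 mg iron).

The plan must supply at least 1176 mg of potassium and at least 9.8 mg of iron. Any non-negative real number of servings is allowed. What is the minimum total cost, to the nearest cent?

$2.83

Check every corner: each single food scaled to meet both minima, and each pair solved so both constraints bind.
eggs only: max(1176/79, 9.8/0.7) = 14.89 servings → $7.44.
black beans only: max(1176/361, 9.8/2.6) = 3.769 servings → $2.83.
eggs + black beans with both tight: 10.15 servings and 1.036 servings → $5.85.
So the least-cost plan costs $2.83.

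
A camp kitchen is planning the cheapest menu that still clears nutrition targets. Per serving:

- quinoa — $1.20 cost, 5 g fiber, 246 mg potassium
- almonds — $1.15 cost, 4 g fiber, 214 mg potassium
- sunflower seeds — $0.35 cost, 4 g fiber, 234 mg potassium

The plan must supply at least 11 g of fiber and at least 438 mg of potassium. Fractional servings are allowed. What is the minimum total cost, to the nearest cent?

The cheapest plan sits at a corner of the feasible region — with two constraints it uses at most two foods.
quinoa only: max(11/5, 438/246) = 2.2 servings → $2.64.
almonds only: max(11/4, 438/214) = 2.75 servings → $3.16.
sunflower seeds only: max(11/4, 438/234) = 2.75 servings → $0.96.
quinoa + almonds: the both-tight solution has a negative serving — not a feasible corner.
quinoa + sunflower seeds: intersection lies outside the first quadrant.
almonds + sunflower seeds: the both-tight solution has a negative serving — not a feasible corner.
The minimum over all feasible corners is $0.96.

$0.96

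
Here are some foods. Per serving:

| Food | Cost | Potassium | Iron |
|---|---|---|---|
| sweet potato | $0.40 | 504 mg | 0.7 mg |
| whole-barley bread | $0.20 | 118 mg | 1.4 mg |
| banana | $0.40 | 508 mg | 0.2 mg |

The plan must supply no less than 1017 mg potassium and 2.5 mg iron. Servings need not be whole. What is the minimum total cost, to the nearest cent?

$0.90

sweet potato only: max(1017/504, 2.5/0.7) = 3.571 servings → $1.43.
whole-barley bread only: max(1017/118, 2.5/1.4) = 8.619 servings → $1.72.
banana only: max(1017/508, 2.5/0.2) = 12.5 servings → $5.00.
sweet potato + whole-barley bread with both tight: 1.812 servings and 0.8798 servings → $0.90.
sweet potato + banana with both targets exact would need a negative amount; discard.
whole-barley bread + banana with both tight: 1.551 servings and 1.642 servings → $0.97.
So the least-cost plan costs $0.90.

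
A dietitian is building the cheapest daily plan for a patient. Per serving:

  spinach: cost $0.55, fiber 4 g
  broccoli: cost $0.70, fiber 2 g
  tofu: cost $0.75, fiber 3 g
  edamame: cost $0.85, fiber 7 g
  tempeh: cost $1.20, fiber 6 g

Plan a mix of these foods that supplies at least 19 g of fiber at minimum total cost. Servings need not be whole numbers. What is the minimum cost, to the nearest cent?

$2.31

Cost per g of fiber: edamame $0.1214, spinach $0.1375, tempeh $0.2000, tofu $0.2500, broccoli $0.3500.
With no serving limits, use only edamame: 19 g / 7 g = 2.714 servings × $0.85 = $2.31.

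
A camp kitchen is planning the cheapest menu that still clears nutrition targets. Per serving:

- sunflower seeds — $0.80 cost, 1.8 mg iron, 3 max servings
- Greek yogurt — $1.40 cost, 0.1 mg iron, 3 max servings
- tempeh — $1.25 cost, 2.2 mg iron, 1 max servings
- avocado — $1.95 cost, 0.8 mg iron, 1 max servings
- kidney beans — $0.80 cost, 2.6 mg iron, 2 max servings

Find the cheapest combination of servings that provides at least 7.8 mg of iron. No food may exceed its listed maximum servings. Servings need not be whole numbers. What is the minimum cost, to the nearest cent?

$2.76

Cost per mg of iron: kidney beans $0.3077, sunflower seeds $0.4444, tempeh $0.5682, avocado $2.4375, Greek yogurt $14.0000.
Take 2 servings of kidney beans: +5.2 mg iron for $1.60 (total $1.60, still need 2.6 mg).
Take 1.444 servings of sunflower seeds: +2.6 mg iron for $1.16 (total $2.76, still need 0.0 mg).
Filling from the cheapest source first is optimal under one linear minimum: $2.76.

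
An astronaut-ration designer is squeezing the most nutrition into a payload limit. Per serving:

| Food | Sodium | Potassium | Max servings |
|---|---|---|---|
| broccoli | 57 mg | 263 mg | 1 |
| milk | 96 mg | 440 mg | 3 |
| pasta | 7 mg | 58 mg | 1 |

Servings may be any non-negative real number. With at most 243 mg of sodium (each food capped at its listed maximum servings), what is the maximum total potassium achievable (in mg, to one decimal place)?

Potassium per mg sodium: pasta 8.286, broccoli 4.614, milk 4.583.
Take 1 serving of pasta: uses 7 mg sodium, +58.0 mg potassium (running total 58.0 mg).
Take 1 serving of broccoli: uses 57 mg sodium, +263.0 mg potassium (running total 321.0 mg).
Take 1.865 servings of milk: uses 179 mg sodium, +820.4 mg potassium (running total 1141.4 mg).
Filling greedily by potassium-per-mg sodium is optimal for one linear limit, giving 1141.4 mg.

1141.4 mg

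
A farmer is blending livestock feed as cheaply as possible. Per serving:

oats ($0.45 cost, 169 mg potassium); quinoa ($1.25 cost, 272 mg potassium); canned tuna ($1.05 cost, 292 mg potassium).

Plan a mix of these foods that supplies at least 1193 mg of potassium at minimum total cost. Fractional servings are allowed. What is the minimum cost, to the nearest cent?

Cost per mg of potassium: oats $0.0027, canned tuna $0.0036, quinoa $0.0046.
With no serving limits, use only oats: 1193 mg / 169 mg = 7.059 servings × $0.45 = $3.18.

$3.18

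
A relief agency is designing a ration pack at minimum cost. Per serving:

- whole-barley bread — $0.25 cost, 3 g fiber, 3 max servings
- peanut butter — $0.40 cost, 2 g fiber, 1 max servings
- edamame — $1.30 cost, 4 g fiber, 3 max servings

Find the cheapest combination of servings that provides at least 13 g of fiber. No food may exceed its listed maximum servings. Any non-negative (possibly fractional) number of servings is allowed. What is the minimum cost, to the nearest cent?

$1.80

Cost per g of fiber: whole-barley bread $0.0833, peanut butter $0.2000, edamame $0.3250.
Take 3 servings of whole-barley bread: +9.0 g fiber for $0.75 (total $0.75, still need 4.0 g).
Take 1 serving of peanut butter: +2.0 g fiber for $0.40 (total $1.15, still need 2.0 g).
Take 0.5 servings of edamame: +2.0 g fiber for $0.65 (total $1.80, still need 0.0 g).
Filling from the cheapest source first is optimal under one linear minimum: $1.80.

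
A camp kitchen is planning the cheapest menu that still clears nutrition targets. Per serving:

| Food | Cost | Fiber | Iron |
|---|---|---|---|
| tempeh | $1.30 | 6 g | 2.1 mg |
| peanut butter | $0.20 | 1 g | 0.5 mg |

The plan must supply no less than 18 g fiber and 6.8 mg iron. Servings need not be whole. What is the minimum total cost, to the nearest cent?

$3.60

For a min-cost LP with two ≥-constraints, a basic feasible solution has at most two positive variables.
tempeh only: max(18/6, 6.8/2.1) = 3.238 servings → $4.21.
peanut butter only: max(18/1, 6.8/0.5) = 18 servings → $3.60.
tempeh + peanut butter with both tight: 2.444 servings and 3.333 servings → $3.84.
So the least-cost plan costs $3.60.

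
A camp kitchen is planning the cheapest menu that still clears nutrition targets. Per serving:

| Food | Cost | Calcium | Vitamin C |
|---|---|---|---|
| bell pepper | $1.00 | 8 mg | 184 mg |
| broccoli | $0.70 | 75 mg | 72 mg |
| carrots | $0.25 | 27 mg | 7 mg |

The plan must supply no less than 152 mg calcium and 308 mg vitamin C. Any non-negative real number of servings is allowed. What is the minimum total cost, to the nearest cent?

$2.27

bell pepper only: max(152/8, 308/184) = 19 servings → $19.00.
broccoli only: max(152/75, 308/72) = 4.278 servings → $2.99.
carrots only: max(152/27, 308/7) = 44 servings → $11.00.
bell pepper + broccoli with both tight: 0.9192 servings and 1.929 servings → $2.27.
bell pepper + carrots with both tight: 1.476 servings and 5.192 servings → $2.77.
broccoli + carrots: intersection lies outside the first quadrant.
So the least-cost plan costs $2.27.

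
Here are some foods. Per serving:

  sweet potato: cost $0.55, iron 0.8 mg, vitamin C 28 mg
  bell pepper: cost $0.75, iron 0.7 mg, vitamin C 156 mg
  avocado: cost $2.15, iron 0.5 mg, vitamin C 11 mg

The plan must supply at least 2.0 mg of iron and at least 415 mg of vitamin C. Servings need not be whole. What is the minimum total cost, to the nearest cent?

$2.08

With two linear requirements the optimum uses one or two foods; enumerate the corners.
sweet potato only: max(2.0/0.8, 415/28) = 14.82 servings → $8.15.
bell pepper only: max(2.0/0.7, 415/156) = 2.857 servings → $2.14.
avocado only: max(2.0/0.5, 415/11) = 37.73 servings → $81.11.
sweet potato + bell pepper with both tight: 0.2044 servings and 2.624 servings → $2.08.
sweet potato + avocado with both targets exact would need a negative amount; discard.
bell pepper + avocado with both tight: 2.639 servings and 0.3058 servings → $2.64.
So the least-cost plan costs $2.08.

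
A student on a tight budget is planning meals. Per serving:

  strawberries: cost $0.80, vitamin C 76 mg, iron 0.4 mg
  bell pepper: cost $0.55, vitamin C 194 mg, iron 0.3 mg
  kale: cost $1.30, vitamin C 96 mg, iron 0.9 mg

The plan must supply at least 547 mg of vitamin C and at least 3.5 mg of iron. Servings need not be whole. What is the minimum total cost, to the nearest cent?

At the optimum either one food covers both requirements or two foods hit both targets exactly; no other combination can be cheaper.
strawberries only: max(547/76, 3.5/0.4) = 8.75 servings → $7.00.
bell pepper only: max(547/194, 3.5/0.3) = 11.67 servings → $6.42.
kale only: max(547/96, 3.5/0.9) = 5.698 servings → $7.41.
strawberries + bell pepper: the both-tight solution has a negative serving — not a feasible corner.
strawberries + kale with both tight: 5.21 servings and 1.573 servings → $6.21.
bell pepper + kale with both tight: 1.072 servings and 3.532 servings → $5.18.
Cheapest feasible corner: $5.18.

$5.18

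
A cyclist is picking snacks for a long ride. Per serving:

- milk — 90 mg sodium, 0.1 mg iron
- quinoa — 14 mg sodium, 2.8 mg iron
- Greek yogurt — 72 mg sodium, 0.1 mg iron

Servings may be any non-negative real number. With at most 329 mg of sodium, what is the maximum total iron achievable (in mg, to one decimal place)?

Iron per mg sodium: quinoa 0.2, Greek yogurt 0.001389, milk 0.001111.
With no serving limits, spend the whole sodium allowance on quinoa: 329 mg / 14 mg × 2.8 mg = 65.8 mg.

65.8 mg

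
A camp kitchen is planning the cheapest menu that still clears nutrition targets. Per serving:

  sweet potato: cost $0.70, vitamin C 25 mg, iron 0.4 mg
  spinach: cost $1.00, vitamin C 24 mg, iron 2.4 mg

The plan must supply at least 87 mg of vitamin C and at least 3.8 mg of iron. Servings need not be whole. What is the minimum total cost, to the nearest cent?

$2.83

The cheapest plan sits at a corner of the feasible region — with two constraints it uses at most two foods.
sweet potato only: max(87/25, 3.8/0.4) = 9.5 servings → $6.65.
spinach only: max(87/24, 3.8/2.4) = 3.625 servings → $3.62.
sweet potato + spinach with both tight: 2.333 servings and 1.194 servings → $2.83.
So the least-cost plan costs $2.83.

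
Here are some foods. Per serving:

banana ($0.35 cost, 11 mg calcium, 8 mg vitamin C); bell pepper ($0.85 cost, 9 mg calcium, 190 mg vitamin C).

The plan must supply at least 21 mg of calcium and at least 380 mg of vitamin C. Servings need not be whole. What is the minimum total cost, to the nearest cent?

$1.79

An LP optimum is at a vertex; with two nutrient constraints at most two foods are used. Check each candidate.
banana only: max(21/11, 380/8) = 47.5 servings → $16.62.
bell pepper only: max(21/9, 380/190) = 2.333 servings → $1.98.
banana + bell pepper with both tight: 0.2825 servings and 1.988 servings → $1.79.
So the least-cost plan costs $1.79.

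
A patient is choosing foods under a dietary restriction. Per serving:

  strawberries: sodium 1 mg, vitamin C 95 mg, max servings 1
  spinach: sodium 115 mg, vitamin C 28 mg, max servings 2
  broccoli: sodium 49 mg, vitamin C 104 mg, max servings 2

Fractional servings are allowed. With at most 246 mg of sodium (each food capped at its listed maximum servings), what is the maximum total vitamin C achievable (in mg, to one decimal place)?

338.8 mg

Vitamin C per mg sodium: strawberries 95, broccoli 2.122, spinach 0.2435.
Take 1 serving of strawberries: uses 1 mg sodium, +95.0 mg vitamin C (running total 95.0 mg).
Take 2 servings of broccoli: uses 98 mg sodium, +208.0 mg vitamin C (running total 303.0 mg).
Take 1.278 servings of spinach: uses 147 mg sodium, +35.8 mg vitamin C (running total 338.8 mg).
Greedy by best ratio exhausts the sodium allowance optimally: 338.8 mg.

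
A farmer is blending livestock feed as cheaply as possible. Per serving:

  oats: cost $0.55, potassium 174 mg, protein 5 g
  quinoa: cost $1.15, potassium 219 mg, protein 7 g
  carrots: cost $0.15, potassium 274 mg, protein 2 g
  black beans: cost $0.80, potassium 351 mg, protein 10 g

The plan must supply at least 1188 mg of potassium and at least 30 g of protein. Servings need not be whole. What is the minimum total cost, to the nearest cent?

The cheapest plan sits at a corner of the feasible region — with two constraints it uses at most two foods.
oats only: max(1188/174, 30/5) = 6.828 servings → $3.76.
quinoa only: max(1188/219, 30/7) = 5.425 servings → $6.24.
carrots only: max(1188/274, 30/2) = 15 servings → $2.25.
black beans only: max(1188/351, 30/10) = 3.385 servings → $2.71.
oats + quinoa: the both-tight solution has a negative serving — not a feasible corner.
oats + carrots with both tight: 5.718 servings and 0.7045 servings → $3.25.
oats + black beans: the both-tight solution has a negative serving — not a feasible corner.
quinoa + carrots with both tight: 3.949 servings and 1.18 servings → $4.72.
quinoa + black beans: intersection lies outside the first quadrant.
carrots + black beans with both tight: 0.6624 servings and 2.868 servings → $2.39.
So the least-cost plan costs $2.25.

$2.25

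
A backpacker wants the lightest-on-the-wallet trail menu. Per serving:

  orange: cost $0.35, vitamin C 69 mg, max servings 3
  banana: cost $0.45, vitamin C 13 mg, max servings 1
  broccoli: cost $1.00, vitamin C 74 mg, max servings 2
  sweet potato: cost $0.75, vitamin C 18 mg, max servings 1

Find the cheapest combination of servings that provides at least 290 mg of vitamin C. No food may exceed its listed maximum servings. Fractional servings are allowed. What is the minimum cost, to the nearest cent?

$2.17

Cost per mg of vitamin C: orange $0.0051, broccoli $0.0135, banana $0.0346, sweet potato $0.0417.
Take 3 servings of orange: +207.0 mg vitamin C for $1.05 (total $1.05, still need 83.0 mg).
Take 1.122 servings of broccoli: +83.0 mg vitamin C for $1.12 (total $2.17, still need 0.0 mg).
Filling from the cheapest source first is optimal under one linear minimum: $2.17.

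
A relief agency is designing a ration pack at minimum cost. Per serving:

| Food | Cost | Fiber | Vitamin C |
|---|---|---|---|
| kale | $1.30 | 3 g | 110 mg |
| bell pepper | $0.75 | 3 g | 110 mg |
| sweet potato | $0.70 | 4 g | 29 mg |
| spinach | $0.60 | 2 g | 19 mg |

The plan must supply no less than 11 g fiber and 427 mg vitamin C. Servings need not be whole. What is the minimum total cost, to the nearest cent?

For a min-cost LP with two ≥-constraints, a basic feasible solution has at most two positive variables.
kale only: max(11/3, 427/110) = 3.882 servings → $5.05.
bell pepper only: max(11/3, 427/110) = 3.882 servings → $2.91.
sweet potato only: max(11/4, 427/29) = 14.72 servings → $10.31.
spinach only: max(11/2, 427/19) = 22.47 servings → $13.48.
kale + bell pepper (both tight): parallel constraints — no distinct corner.
kale + sweet potato: intersection lies outside the first quadrant.
kale + spinach: intersection lies outside the first quadrant.
bell pepper + sweet potato with both targets exact would need a negative amount; discard.
bell pepper + spinach with both targets exact would need a negative amount; discard.
sweet potato + spinach: intersection lies outside the first quadrant.
Cheapest feasible corner: $2.91.

$2.91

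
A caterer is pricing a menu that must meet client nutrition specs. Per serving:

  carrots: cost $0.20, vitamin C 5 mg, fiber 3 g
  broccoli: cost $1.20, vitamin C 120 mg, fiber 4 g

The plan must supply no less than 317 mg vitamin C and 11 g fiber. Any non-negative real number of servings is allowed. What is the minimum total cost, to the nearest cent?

carrots only: max(317/5, 11/3) = 63.4 servings → $12.68.
broccoli only: max(317/120, 11/4) = 2.75 servings → $3.30.
carrots + broccoli with both tight: 0.1529 servings and 2.635 servings → $3.19.
The minimum over all feasible corners is $3.19.

$3.19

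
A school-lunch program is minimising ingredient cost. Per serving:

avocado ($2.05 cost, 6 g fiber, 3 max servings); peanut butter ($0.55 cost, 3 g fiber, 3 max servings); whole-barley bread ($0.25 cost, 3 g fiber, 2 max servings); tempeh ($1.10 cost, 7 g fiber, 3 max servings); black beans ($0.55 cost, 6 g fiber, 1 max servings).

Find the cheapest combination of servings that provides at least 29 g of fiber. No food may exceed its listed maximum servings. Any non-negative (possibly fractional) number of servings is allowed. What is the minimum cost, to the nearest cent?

$3.72

Cost per g of fiber: whole-barley bread $0.0833, black beans $0.0917, tempeh $0.1571, peanut butter $0.1833, avocado $0.3417.
Take 2 servings of whole-barley bread: +6.0 g fiber for $0.50 (total $0.50, still need 23.0 g).
Take 1 serving of black beans: +6.0 g fiber for $0.55 (total $1.05, still need 17.0 g).
Take 2.429 servings of tempeh: +17.0 g fiber for $2.67 (total $3.72, still need 0.0 g).
Greedy by cheapest-per-g is optimal for a single linear constraint, so the minimum cost is $3.72.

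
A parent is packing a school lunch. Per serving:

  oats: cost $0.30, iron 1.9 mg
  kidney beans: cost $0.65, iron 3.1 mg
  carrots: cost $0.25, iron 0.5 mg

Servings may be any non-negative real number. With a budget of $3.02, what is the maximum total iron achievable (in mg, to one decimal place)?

Iron per dollar: oats 6.333, kidney beans 4.769, carrots 2.
With no serving limits, spend the whole cost allowance on oats: $3.02 / $0.30 × 1.9 mg = 19.1 mg.

19.1 mg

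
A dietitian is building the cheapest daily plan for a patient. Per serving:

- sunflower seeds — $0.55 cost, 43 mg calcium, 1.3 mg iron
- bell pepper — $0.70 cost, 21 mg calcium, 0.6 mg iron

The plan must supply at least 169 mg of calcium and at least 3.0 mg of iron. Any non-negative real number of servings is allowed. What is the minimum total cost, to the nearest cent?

$2.16

A basic optimal solution has at most two foods positive. Try each food alone and each pair with both targets met exactly.
sunflower seeds only: max(169/43, 3.0/1.3) = 3.93 servings → $2.16.
bell pepper only: max(169/21, 3.0/0.6) = 8.048 servings → $5.63.
sunflower seeds + bell pepper: the both-tight solution has a negative serving — not a feasible corner.
Cheapest feasible corner: $2.16.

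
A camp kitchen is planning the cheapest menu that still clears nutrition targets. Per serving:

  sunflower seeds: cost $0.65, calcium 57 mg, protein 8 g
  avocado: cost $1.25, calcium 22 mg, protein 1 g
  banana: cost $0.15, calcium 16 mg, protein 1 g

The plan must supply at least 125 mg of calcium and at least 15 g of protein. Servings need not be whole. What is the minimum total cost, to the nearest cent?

Minimising a linear cost over {calcium ≥ 125, protein ≥ 15, servings ≥ 0} — the optimum is at a vertex, using one or two foods.
sunflower seeds only: max(125/57, 15/8) = 2.193 servings → $1.43.
avocado only: max(125/22, 15/1) = 15 servings → $18.75.
banana only: max(125/16, 15/1) = 15 servings → $2.25.
sunflower seeds + avocado with both tight: 1.723 servings and 1.218 servings → $2.64.
sunflower seeds + banana with both tight: 1.62 servings and 2.042 servings → $1.36.
avocado + banana: the both-tight solution has a negative serving — not a feasible corner.
So the least-cost plan costs $1.36.

$1.36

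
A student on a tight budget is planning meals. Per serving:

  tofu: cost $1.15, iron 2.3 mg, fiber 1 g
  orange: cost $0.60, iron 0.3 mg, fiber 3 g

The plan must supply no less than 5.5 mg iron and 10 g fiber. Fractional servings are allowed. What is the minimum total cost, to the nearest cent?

The cheapest plan sits at a corner of the feasible region — with two constraints it uses at most two foods.
tofu only: max(5.5/2.3, 10/1) = 10 servings → $11.50.
orange only: max(5.5/0.3, 10/3) = 18.33 servings → $11.00.
tofu + orange with both tight: 2.045 servings and 2.652 servings → $3.94.
The minimum over all feasible corners is $3.94.

$3.94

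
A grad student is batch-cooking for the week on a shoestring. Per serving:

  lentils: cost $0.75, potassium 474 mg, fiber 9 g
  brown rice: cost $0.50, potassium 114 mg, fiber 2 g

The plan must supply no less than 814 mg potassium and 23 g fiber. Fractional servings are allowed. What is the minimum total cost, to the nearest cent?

$1.92

At the optimum either one food covers both requirements or two foods hit both targets exactly; no other combination can be cheaper.
lentils only: max(814/474, 23/9) = 2.556 servings → $1.92.
brown rice only: max(814/114, 23/2) = 11.5 servings → $5.75.
lentils + brown rice with both targets exact would need a negative amount; discard.
Cheapest feasible corner: $1.92.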